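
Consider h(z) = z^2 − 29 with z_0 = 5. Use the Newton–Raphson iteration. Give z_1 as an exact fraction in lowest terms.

h'(z) = 2z.
h(5) = −4, h'(5) = 10, so z_1 = 5 − (−4)/10 = 27/5.

27/5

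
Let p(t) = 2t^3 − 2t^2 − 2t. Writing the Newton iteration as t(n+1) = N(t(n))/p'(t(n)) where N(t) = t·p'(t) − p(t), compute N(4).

p'(t) = 6t^2 − 4t − 2.
N(t) = t·p'(t) − p(t) = t·(6t^2 − 4t − 2) − (2t^3 − 2t^2 − 2t) = 4t^3 − 2t^2.
N(4) = 224.

224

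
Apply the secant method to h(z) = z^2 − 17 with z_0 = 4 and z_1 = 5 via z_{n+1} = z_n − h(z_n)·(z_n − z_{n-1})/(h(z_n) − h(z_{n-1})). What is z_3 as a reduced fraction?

h(4) = −1, h(5) = 8. z_2 = 5 − 8·(5 − 4)/(8 − (−1)) = 37/9.
h(5) = 8, h(37/9) = −8/81. z_3 = (37/9) − (−8/81)·((37/9) − 5)/((−8/81) − 8) = 169/41.

169/41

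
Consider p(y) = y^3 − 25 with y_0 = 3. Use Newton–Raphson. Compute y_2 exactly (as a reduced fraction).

p'(y) = 3y^2.
p(3) = 2, p'(3) = 27, so y_1 = 3 − 2/27 = 79/27.
p(79/27) = 964/19683, p'(79/27) = 6241/243, so y_2 = (79/27) − (964/19683)/(6241/243) = 1478153/505521.

1478153/505521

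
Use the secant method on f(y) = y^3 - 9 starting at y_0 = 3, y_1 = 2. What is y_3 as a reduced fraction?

f(3) = 18, f(2) = -1. y_2 = 2 - (-1)·(2 - 3)/((-1) - 18) = 39/19.
f(2) = -1, f(39/19) = -2412/6859. y_3 = (39/19) - (-2412/6859)·((39/19) - 2)/((-2412/6859) - (-1)) = 9255/4447.

9255/4447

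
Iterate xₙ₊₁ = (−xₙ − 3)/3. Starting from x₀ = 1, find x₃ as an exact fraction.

x₁ = (−1 − 3)/3 = −4/3.
x₂ = (−(−4/3) − 3)/3 = −5/9.
x₃ = (−(−5/9) − 3)/3 = −22/27.

−22/27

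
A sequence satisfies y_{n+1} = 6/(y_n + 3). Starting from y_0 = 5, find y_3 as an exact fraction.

30/23

y_1 = 6/(5 + 3) = 3/4.
y_2 = 6/(3/4 + 3) = 8/5.
y_3 = 6/(8/5 + 3) = 30/23.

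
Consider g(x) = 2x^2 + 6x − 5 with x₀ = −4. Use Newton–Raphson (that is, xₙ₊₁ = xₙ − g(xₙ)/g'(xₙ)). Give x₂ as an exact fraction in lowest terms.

g'(x) = 4x + 6.
g(−4) = 3, g'(−4) = −10, so x₁ = (−4) − 3/(−10) = −37/10.
g(−37/10) = 9/50, g'(−37/10) = −44/5, so x₂ = (−37/10) − (9/50)/(−44/5) = −1619/440.

−1619/440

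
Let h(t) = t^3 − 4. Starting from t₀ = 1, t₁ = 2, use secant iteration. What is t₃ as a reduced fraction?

169/109

h(1) = −3, h(2) = 4. t₂ = 2 − 4·(2 − 1)/(4 − (−3)) = 10/7.
h(2) = 4, h(10/7) = −372/343. t₃ = (10/7) − (−372/343)·((10/7) − 2)/((−372/343) − 4) = 169/109.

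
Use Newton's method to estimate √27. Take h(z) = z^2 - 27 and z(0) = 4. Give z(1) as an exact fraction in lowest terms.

43/8

h'(z) = 2z.
h(4) = -11, h'(4) = 8, so z(1) = 4 - (-11)/8 = 43/8.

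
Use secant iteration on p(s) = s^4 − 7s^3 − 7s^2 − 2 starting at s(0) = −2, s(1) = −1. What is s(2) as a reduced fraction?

p(−2) = 42, p(−1) = −1. s(2) = (−1) − (−1)·((−1) − (−2))/((−1) − 42) = −44/43.

−44/43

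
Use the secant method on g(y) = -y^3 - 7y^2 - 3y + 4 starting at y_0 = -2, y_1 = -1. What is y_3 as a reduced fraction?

g(-2) = -10, g(-1) = 1. y_2 = (-1) - 1·((-1) - (-2))/(1 - (-10)) = -12/11.
g(-1) = 1, g(-12/11) = 320/1331. y_3 = (-12/11) - (320/1331)·((-12/11) - (-1))/((320/1331) - 1) = -1132/1011.

-1132/1011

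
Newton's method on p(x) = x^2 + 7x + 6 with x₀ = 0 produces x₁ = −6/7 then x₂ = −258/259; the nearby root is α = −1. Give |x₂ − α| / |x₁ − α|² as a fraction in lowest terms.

7/37

x₁ − α = −6/7 − (−1) = −6/7 + 1 = 1/7, so |x₁ − α| = 1/7.
x₂ − α = −258/259 − (−1) = −258/259 + 1 = 1/259, so |x₂ − α| = 1/259.
|x₁ − α|² = 1/49.
Ratio = (1/259) / (1/49) = 7/37.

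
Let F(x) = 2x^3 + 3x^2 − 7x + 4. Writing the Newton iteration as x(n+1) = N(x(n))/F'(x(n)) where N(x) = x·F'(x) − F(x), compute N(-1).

−5

F'(x) = 6x^2 + 6x − 7.
N(x) = x·F'(x) − F(x) = x·(6x^2 + 6x − 7) − (2x^3 + 3x^2 − 7x + 4) = 4x^3 + 3x^2 − 4.
N(-1) = −5.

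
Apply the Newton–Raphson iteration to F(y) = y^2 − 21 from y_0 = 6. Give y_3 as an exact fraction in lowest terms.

F'(y) = 2y.
F(6) = 15, F'(6) = 12, so y_1 = 6 − 15/12 = 19/4.
F(19/4) = 25/16, F'(19/4) = 19/2, so y_2 = (19/4) − (25/16)/(19/2) = 697/152.
F(697/152) = 625/23104, F'(697/152) = 697/76, so y_3 = (697/152) − (625/23104)/(697/76) = 970993/211888.

970993/211888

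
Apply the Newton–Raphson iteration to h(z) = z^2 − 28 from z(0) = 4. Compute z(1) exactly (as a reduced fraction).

h'(z) = 2z.
h(4) = −12, h'(4) = 8, so z(1) = 4 − (−12)/8 = 11/2.

11/2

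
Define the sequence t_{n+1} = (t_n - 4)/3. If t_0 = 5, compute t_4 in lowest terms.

-155/81

t_1 = (5 - 4)/3 = 1/3.
t_2 = ((1/3) - 4)/3 = -11/9.
t_3 = ((-11/9) - 4)/3 = -47/27.
t_4 = ((-47/27) - 4)/3 = -155/81.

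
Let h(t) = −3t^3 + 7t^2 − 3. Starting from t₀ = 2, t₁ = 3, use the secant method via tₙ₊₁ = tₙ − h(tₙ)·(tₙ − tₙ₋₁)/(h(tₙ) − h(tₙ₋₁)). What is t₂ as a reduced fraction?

h(2) = 1, h(3) = −21. t₂ = 3 − (−21)·(3 − 2)/((−21) − 1) = 45/22.

45/22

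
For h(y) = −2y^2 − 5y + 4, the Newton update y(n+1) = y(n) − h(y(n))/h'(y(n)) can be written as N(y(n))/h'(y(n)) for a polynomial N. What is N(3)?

−22

h'(y) = −4y − 5.
N(y) = y·h'(y) − h(y) = y·(−4y − 5) − (−2y^2 − 5y + 4) = −2y^2 − 4.
N(3) = −22.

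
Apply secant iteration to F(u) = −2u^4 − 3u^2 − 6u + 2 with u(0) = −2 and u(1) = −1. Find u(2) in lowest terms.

−12/11

F(−2) = −30, F(−1) = 3. u(2) = (−1) − 3·((−1) − (−2))/(3 − (−30)) = −12/11.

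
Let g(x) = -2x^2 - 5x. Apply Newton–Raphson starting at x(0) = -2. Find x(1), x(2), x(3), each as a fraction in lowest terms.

x(1) = -8/3, x(2) = -128/51, x(3) = -32768/13107

g'(x) = -4x - 5.
g(-2) = 2, g'(-2) = 3, so x(1) = (-2) - 2/3 = -8/3.
g(-8/3) = -8/9, g'(-8/3) = 17/3, so x(2) = (-8/3) - (-8/9)/(17/3) = -128/51.
g(-128/51) = -128/2601, g'(-128/51) = 257/51, so x(3) = (-128/51) - (-128/2601)/(257/51) = -32768/13107.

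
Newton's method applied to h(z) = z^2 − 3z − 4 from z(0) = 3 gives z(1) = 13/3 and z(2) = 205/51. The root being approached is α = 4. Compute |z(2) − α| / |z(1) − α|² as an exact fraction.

3/17

z(1) − α = 13/3 − 4 = 1/3, so |z(1) − α| = 1/3.
z(2) − α = 205/51 − 4 = 1/51, so |z(2) − α| = 1/51.
|z(1) − α|² = 1/9.
Ratio = (1/51) / (1/9) = 3/17.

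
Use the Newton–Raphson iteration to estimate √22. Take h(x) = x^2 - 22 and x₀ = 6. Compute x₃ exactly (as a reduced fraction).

h'(x) = 2x.
h(6) = 14, h'(6) = 12, so x₁ = 6 - 14/12 = 29/6.
h(29/6) = 49/36, h'(29/6) = 29/3, so x₂ = (29/6) - (49/36)/(29/3) = 1633/348.
h(1633/348) = 2401/121104, h'(1633/348) = 1633/174, so x₃ = (1633/348) - (2401/121104)/(1633/174) = 5330977/1136568.

5330977/1136568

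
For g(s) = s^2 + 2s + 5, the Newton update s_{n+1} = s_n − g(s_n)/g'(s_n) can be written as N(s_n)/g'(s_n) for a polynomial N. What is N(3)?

4

g'(s) = 2s + 2.
N(s) = s·g'(s) − g(s) = s·(2s + 2) − (s^2 + 2s + 5) = s^2 − 5.
N(3) = 4.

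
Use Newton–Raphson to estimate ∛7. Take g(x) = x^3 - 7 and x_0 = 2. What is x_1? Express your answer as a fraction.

g'(x) = 3x^2.
g(2) = 1, g'(2) = 12, so x_1 = 2 - 1/12 = 23/12.

23/12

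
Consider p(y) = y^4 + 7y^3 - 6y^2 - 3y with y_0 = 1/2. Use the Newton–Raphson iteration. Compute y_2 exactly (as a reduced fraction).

1037477/7412704

p'(y) = 4y^3 + 21y^2 - 12y - 3.
p(1/2) = -33/16, p'(1/2) = -13/4, so y_1 = (1/2) - (-33/16)/(-13/4) = -7/52.
p(-7/52) = 2035341/7311616, p'(-7/52) = -17819/17576, so y_2 = (-7/52) - (2035341/7311616)/(-17819/17576) = 1037477/7412704.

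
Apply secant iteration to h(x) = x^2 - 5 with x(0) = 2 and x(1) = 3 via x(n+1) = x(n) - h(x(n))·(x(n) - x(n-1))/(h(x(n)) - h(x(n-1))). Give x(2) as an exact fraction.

h(2) = -1, h(3) = 4. x(2) = 3 - 4·(3 - 2)/(4 - (-1)) = 11/5.

11/5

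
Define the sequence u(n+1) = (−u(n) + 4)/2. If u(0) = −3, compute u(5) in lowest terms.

47/32

u(1) = (−(−3) + 4)/2 = 7/2.
u(2) = (−(7/2) + 4)/2 = 1/4.
u(3) = (−(1/4) + 4)/2 = 15/8.
u(4) = (−(15/8) + 4)/2 = 17/16.
u(5) = (−(17/16) + 4)/2 = 47/32.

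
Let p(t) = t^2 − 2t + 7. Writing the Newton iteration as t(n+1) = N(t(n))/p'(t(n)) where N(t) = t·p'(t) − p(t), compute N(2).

p'(t) = 2t − 2.
N(t) = t·p'(t) − p(t) = t·(2t − 2) − (t^2 − 2t + 7) = t^2 − 7.
N(2) = −3.

−3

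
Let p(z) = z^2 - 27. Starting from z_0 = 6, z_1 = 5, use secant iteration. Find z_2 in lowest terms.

57/11

p(6) = 9, p(5) = -2. z_2 = 5 - (-2)·(5 - 6)/((-2) - 9) = 57/11.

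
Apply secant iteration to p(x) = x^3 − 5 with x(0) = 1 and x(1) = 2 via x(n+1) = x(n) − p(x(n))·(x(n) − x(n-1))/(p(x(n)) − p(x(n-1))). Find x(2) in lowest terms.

11/7

p(1) = −4, p(2) = 3. x(2) = 2 − 3·(2 − 1)/(3 − (−4)) = 11/7.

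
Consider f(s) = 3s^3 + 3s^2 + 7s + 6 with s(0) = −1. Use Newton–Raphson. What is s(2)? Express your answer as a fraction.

f'(s) = 9s^2 + 6s + 7.
f(−1) = −1, f'(−1) = 10, so s(1) = (−1) − (−1)/10 = −9/10.
f(−9/10) = −57/1000, f'(−9/10) = 889/100, so s(2) = (−9/10) − (−57/1000)/(889/100) = −3972/4445.

−3972/4445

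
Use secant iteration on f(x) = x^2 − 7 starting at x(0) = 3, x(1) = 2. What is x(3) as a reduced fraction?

61/23

f(3) = 2, f(2) = −3. x(2) = 2 − (−3)·(2 − 3)/((−3) − 2) = 13/5.
f(2) = −3, f(13/5) = −6/25. x(3) = (13/5) − (−6/25)·((13/5) − 2)/((−6/25) − (−3)) = 61/23.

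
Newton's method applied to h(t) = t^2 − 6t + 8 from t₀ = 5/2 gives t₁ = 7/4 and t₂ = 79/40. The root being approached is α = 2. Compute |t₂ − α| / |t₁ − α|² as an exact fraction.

2/5

t₁ − α = 7/4 − 2 = −1/4, so |t₁ − α| = 1/4.
t₂ − α = 79/40 − 2 = −1/40, so |t₂ − α| = 1/40.
|t₁ − α|² = 1/16.
Ratio = (1/40) / (1/16) = 2/5.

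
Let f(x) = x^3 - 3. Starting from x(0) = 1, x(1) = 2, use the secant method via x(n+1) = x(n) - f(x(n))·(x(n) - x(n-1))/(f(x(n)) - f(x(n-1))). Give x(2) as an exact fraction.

f(1) = -2, f(2) = 5. x(2) = 2 - 5·(2 - 1)/(5 - (-2)) = 9/7.

9/7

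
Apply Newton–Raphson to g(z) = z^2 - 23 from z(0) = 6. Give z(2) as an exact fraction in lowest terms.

g'(z) = 2z.
g(6) = 13, g'(6) = 12, so z(1) = 6 - 13/12 = 59/12.
g(59/12) = 169/144, g'(59/12) = 59/6, so z(2) = (59/12) - (169/144)/(59/6) = 6793/1416.

6793/1416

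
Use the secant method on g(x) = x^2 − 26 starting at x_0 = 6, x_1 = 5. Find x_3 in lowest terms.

g(6) = 10, g(5) = −1. x_2 = 5 − (−1)·(5 − 6)/((−1) − 10) = 56/11.
g(5) = −1, g(56/11) = −10/121. x_3 = (56/11) − (−10/121)·((56/11) − 5)/((−10/121) − (−1)) = 566/111.

566/111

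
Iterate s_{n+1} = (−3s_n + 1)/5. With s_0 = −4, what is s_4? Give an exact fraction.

−256/625

s_1 = (−3·(−4) + 1)/5 = 13/5.
s_2 = (−3·(13/5) + 1)/5 = −34/25.
s_3 = (−3·(−34/25) + 1)/5 = 127/125.
s_4 = (−3·(127/125) + 1)/5 = −256/625.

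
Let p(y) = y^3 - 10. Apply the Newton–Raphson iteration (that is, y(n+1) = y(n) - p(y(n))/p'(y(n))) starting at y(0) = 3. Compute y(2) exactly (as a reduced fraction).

p'(y) = 3y^2.
p(3) = 17, p'(3) = 27, so y(1) = 3 - 17/27 = 64/27.
p(64/27) = 65314/19683, p'(64/27) = 4096/243, so y(2) = (64/27) - (65314/19683)/(4096/243) = 360559/165888.

360559/165888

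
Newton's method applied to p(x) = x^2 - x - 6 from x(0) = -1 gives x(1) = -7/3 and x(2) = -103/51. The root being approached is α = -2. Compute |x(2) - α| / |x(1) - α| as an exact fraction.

x(1) - α = -7/3 - (-2) = -7/3 + 2 = -1/3, so |x(1) - α| = 1/3.
x(2) - α = -103/51 - (-2) = -103/51 + 2 = -1/51, so |x(2) - α| = 1/51.
Ratio = (1/51) / (1/3) = 1/17.

1/17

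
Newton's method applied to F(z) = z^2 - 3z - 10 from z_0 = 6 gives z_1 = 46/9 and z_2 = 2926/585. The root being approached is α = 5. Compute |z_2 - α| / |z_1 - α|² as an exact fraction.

z_1 - α = 46/9 - 5 = 1/9, so |z_1 - α| = 1/9.
z_2 - α = 2926/585 - 5 = 1/585, so |z_2 - α| = 1/585.
|z_1 - α|² = 1/81.
Ratio = (1/585) / (1/81) = 9/65.

9/65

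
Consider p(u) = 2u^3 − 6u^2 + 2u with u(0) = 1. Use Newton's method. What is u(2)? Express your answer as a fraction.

2/5

p'(u) = 6u^2 − 12u + 2.
p(1) = −2, p'(1) = −4, so u(1) = 1 − (−2)/(−4) = 1/2.
p(1/2) = −1/4, p'(1/2) = −5/2, so u(2) = (1/2) − (−1/4)/(−5/2) = 2/5.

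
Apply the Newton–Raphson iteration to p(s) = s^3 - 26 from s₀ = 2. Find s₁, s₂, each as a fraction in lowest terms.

p'(s) = 3s^2.
p(2) = -18, p'(2) = 12, so s₁ = 2 - (-18)/12 = 7/2.
p(7/2) = 135/8, p'(7/2) = 147/4, so s₂ = (7/2) - (135/8)/(147/4) = 149/49.

s₁ = 7/2, s₂ = 149/49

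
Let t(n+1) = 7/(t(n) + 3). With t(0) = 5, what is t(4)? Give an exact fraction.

1043/664

t(1) = 7/(5 + 3) = 7/8.
t(2) = 7/(7/8 + 3) = 56/31.
t(3) = 7/(56/31 + 3) = 217/149.
t(4) = 7/(217/149 + 3) = 1043/664.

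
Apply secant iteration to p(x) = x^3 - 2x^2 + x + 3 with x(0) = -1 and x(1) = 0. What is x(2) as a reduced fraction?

p(-1) = -1, p(0) = 3. x(2) = 0 - 3·(0 - (-1))/(3 - (-1)) = -3/4.

-3/4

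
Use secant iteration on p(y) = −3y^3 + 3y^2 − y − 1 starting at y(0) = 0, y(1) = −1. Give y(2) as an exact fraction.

−1/7

p(0) = −1, p(−1) = 6. y(2) = (−1) − 6·((−1) − 0)/(6 − (−1)) = −1/7.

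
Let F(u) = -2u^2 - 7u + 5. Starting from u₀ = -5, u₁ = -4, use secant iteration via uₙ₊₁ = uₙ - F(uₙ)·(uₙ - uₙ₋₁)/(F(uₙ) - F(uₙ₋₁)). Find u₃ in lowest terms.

F(-5) = -10, F(-4) = 1. u₂ = (-4) - 1·((-4) - (-5))/(1 - (-10)) = -45/11.
F(-4) = 1, F(-45/11) = 20/121. u₃ = (-45/11) - (20/121)·((-45/11) - (-4))/((20/121) - 1) = -415/101.

-415/101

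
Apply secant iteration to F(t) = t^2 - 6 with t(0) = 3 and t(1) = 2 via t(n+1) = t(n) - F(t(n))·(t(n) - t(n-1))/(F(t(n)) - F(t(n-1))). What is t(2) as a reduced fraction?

F(3) = 3, F(2) = -2. t(2) = 2 - (-2)·(2 - 3)/((-2) - 3) = 12/5.

12/5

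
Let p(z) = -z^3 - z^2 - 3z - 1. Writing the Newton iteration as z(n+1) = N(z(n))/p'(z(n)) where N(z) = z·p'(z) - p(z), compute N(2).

p'(z) = -3z^2 - 2z - 3.
N(z) = z·p'(z) - p(z) = z·(-3z^2 - 2z - 3) - (-z^3 - z^2 - 3z - 1) = -2z^3 - z^2 + 1.
N(2) = -19.

-19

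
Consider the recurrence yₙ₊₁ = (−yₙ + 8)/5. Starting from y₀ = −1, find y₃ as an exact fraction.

169/125

y₁ = (−(−1) + 8)/5 = 9/5.
y₂ = (−(9/5) + 8)/5 = 31/25.
y₃ = (−(31/25) + 8)/5 = 169/125.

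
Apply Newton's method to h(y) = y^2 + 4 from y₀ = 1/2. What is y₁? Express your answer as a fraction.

-15/4

h'(y) = 2y.
h(1/2) = 17/4, h'(1/2) = 1, so y₁ = (1/2) - (17/4)/1 = -15/4.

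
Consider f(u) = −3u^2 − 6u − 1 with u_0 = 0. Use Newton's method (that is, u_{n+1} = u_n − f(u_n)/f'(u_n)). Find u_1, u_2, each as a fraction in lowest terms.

f'(u) = −6u − 6.
f(0) = −1, f'(0) = −6, so u_1 = 0 − (−1)/(−6) = −1/6.
f(−1/6) = −1/12, f'(−1/6) = −5, so u_2 = (−1/6) − (−1/12)/(−5) = −11/60.

u_1 = −1/6, u_2 = −11/60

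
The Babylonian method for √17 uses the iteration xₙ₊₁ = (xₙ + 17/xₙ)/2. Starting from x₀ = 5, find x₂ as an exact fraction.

433/105

x₁ = (5 + 17/5)/2 = 21/5.
x₂ = (21/5 + 17/(21/5))/2 = 433/105.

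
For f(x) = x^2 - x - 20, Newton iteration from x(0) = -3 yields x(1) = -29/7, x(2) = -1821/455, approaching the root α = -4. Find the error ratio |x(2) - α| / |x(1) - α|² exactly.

x(1) - α = -29/7 - (-4) = -29/7 + 4 = -1/7, so |x(1) - α| = 1/7.
x(2) - α = -1821/455 - (-4) = -1821/455 + 4 = -1/455, so |x(2) - α| = 1/455.
|x(1) - α|² = 1/49.
Ratio = (1/455) / (1/49) = 7/65.

7/65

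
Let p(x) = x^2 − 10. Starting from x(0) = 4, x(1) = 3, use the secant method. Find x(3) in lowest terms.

136/43

p(4) = 6, p(3) = −1. x(2) = 3 − (−1)·(3 − 4)/((−1) − 6) = 22/7.
p(3) = −1, p(22/7) = −6/49. x(3) = (22/7) − (−6/49)·((22/7) − 3)/((−6/49) − (−1)) = 136/43.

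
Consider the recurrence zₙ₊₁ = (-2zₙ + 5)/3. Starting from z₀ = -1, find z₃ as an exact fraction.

z₁ = (-2·(-1) + 5)/3 = 7/3.
z₂ = (-2·(7/3) + 5)/3 = 1/9.
z₃ = (-2·(1/9) + 5)/3 = 43/27.

43/27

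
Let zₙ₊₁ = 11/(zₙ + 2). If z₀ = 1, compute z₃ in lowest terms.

187/67

z₁ = 11/(1 + 2) = 11/3.
z₂ = 11/(11/3 + 2) = 33/17.
z₃ = 11/(33/17 + 2) = 187/67.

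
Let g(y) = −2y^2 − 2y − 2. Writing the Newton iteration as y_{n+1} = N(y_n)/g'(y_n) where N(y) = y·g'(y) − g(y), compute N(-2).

g'(y) = −4y − 2.
N(y) = y·g'(y) − g(y) = y·(−4y − 2) − (−2y^2 − 2y − 2) = −2y^2 + 2.
N(-2) = −6.

−6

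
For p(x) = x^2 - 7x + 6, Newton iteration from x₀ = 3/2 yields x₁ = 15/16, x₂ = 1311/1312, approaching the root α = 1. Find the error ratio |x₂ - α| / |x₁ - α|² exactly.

8/41

x₁ - α = 15/16 - 1 = -1/16, so |x₁ - α| = 1/16.
x₂ - α = 1311/1312 - 1 = -1/1312, so |x₂ - α| = 1/1312.
|x₁ - α|² = 1/256.
Ratio = (1/1312) / (1/256) = 8/41.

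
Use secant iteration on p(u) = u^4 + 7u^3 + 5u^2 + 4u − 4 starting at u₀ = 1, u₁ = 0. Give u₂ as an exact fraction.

p(1) = 13, p(0) = −4. u₂ = 0 − (−4)·(0 − 1)/((−4) − 13) = 4/17.

4/17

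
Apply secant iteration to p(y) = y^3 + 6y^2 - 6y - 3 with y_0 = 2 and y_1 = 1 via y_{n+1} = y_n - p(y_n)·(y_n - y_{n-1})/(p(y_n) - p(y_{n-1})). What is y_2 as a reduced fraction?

21/19

p(2) = 17, p(1) = -2. y_2 = 1 - (-2)·(1 - 2)/((-2) - 17) = 21/19.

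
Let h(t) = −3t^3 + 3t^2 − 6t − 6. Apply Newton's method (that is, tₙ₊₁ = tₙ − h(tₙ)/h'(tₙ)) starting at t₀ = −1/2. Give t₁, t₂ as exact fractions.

h'(t) = −9t^2 + 6t − 6.
h(−1/2) = −15/8, h'(−1/2) = −45/4, so t₁ = (−1/2) − (−15/8)/(−45/4) = −2/3.
h(−2/3) = 2/9, h'(−2/3) = −14, so t₂ = (−2/3) − (2/9)/(−14) = −41/63.

t₁ = −2/3, t₂ = −41/63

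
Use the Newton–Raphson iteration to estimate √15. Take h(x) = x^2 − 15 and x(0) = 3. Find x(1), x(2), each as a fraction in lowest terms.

x(1) = 4, x(2) = 31/8

h'(x) = 2x.
h(3) = −6, h'(3) = 6, so x(1) = 3 − (−6)/6 = 4.
h(4) = 1, h'(4) = 8, so x(2) = 4 − 1/8 = 31/8.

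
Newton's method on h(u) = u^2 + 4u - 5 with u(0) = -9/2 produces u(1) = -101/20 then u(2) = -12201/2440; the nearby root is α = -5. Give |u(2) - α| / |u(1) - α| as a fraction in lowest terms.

u(1) - α = -101/20 - (-5) = -101/20 + 5 = -1/20, so |u(1) - α| = 1/20.
u(2) - α = -12201/2440 - (-5) = -12201/2440 + 5 = -1/2440, so |u(2) - α| = 1/2440.
Ratio = (1/2440) / (1/20) = 1/122.

1/122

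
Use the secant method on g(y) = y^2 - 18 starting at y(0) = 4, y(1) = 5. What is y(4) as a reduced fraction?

13411/3161

g(4) = -2, g(5) = 7. y(2) = 5 - 7·(5 - 4)/(7 - (-2)) = 38/9.
g(5) = 7, g(38/9) = -14/81. y(3) = (38/9) - (-14/81)·((38/9) - 5)/((-14/81) - 7) = 352/83.
g(38/9) = -14/81, g(352/83) = -98/6889. y(4) = (352/83) - (-98/6889)·((352/83) - (38/9))/((-98/6889) - (-14/81)) = 13411/3161.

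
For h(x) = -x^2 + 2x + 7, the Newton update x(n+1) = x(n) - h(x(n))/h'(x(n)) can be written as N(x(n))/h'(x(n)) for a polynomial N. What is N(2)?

-11

h'(x) = -2x + 2.
N(x) = x·h'(x) - h(x) = x·(-2x + 2) - (-x^2 + 2x + 7) = -x^2 - 7.
N(2) = -11.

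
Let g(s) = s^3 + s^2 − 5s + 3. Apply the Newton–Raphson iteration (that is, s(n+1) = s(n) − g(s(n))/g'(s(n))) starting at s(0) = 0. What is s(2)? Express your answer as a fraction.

69/85

g'(s) = 3s^2 + 2s − 5.
g(0) = 3, g'(0) = −5, so s(1) = 0 − 3/(−5) = 3/5.
g(3/5) = 72/125, g'(3/5) = −68/25, so s(2) = (3/5) − (72/125)/(−68/25) = 69/85.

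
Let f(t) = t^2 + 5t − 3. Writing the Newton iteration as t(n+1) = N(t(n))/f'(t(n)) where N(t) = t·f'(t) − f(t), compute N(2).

7

f'(t) = 2t + 5.
N(t) = t·f'(t) − f(t) = t·(2t + 5) − (t^2 + 5t − 3) = t^2 + 3.
N(2) = 7.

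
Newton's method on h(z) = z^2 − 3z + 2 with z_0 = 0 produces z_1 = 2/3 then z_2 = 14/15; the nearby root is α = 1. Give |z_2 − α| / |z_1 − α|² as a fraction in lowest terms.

z_1 − α = 2/3 − 1 = −1/3, so |z_1 − α| = 1/3.
z_2 − α = 14/15 − 1 = −1/15, so |z_2 − α| = 1/15.
|z_1 − α|² = 1/9.
Ratio = (1/15) / (1/9) = 3/5.

3/5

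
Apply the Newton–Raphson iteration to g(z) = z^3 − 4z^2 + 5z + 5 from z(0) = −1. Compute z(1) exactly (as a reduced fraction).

g'(z) = 3z^2 − 8z + 5.
g(−1) = −5, g'(−1) = 16, so z(1) = (−1) − (−5)/16 = −11/16.

−11/16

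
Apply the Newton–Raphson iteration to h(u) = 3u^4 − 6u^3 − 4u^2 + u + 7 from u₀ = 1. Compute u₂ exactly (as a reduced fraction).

h'(u) = 12u^3 − 18u^2 − 8u + 1.
h(1) = 1, h'(1) = −13, so u₁ = 1 − 1/(−13) = 14/13.
h(14/13) = −595/28561, h'(14/13) = −29667/2197, so u₂ = (14/13) − (−595/28561)/(−29667/2197) = 414743/385671.

414743/385671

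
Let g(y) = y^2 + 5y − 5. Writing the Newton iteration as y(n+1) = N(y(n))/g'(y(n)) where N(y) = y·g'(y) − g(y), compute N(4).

g'(y) = 2y + 5.
N(y) = y·g'(y) − g(y) = y·(2y + 5) − (y^2 + 5y − 5) = y^2 + 5.
N(4) = 21.

21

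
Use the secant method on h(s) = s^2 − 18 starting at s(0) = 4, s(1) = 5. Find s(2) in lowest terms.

38/9

h(4) = −2, h(5) = 7. s(2) = 5 − 7·(5 − 4)/(7 − (−2)) = 38/9.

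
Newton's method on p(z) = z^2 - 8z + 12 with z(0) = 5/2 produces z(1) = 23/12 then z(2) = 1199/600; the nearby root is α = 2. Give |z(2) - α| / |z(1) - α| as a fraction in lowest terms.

1/50

z(1) - α = 23/12 - 2 = -1/12, so |z(1) - α| = 1/12.
z(2) - α = 1199/600 - 2 = -1/600, so |z(2) - α| = 1/600.
Ratio = (1/600) / (1/12) = 1/50.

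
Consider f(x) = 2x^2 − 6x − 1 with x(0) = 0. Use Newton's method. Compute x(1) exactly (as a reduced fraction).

f'(x) = 4x − 6.
f(0) = −1, f'(0) = −6, so x(1) = 0 − (−1)/(−6) = −1/6.

−1/6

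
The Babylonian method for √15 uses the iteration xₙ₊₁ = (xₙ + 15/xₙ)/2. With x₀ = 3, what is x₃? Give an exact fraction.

x₁ = (3 + 15/3)/2 = 4.
x₂ = (4 + 15/4)/2 = 31/8.
x₃ = (31/8 + 15/(31/8))/2 = 1921/496.

1921/496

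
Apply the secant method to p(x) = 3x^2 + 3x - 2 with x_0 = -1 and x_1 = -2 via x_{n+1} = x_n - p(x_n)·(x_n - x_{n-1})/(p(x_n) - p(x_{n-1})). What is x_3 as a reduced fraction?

p(-1) = -2, p(-2) = 4. x_2 = (-2) - 4·((-2) - (-1))/(4 - (-2)) = -4/3.
p(-2) = 4, p(-4/3) = -2/3. x_3 = (-4/3) - (-2/3)·((-4/3) - (-2))/((-2/3) - 4) = -10/7.

-10/7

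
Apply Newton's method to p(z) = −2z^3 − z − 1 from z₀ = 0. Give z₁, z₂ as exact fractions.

z₁ = −1, z₂ = −5/7

p'(z) = −6z^2 − 1.
p(0) = −1, p'(0) = −1, so z₁ = 0 − (−1)/(−1) = −1.
p(−1) = 2, p'(−1) = −7, so z₂ = (−1) − 2/(−7) = −5/7.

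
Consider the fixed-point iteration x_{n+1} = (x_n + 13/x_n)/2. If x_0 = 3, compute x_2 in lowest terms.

x_1 = (3 + 13/3)/2 = 11/3.
x_2 = (11/3 + 13/(11/3))/2 = 119/33.

119/33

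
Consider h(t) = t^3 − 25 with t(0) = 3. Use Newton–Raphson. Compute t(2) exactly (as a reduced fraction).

1478153/505521

h'(t) = 3t^2.
h(3) = 2, h'(3) = 27, so t(1) = 3 − 2/27 = 79/27.
h(79/27) = 964/19683, h'(79/27) = 6241/243, so t(2) = (79/27) − (964/19683)/(6241/243) = 1478153/505521.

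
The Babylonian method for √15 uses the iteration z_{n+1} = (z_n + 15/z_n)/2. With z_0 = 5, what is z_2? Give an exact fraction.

31/8

z_1 = (5 + 15/5)/2 = 4.
z_2 = (4 + 15/4)/2 = 31/8.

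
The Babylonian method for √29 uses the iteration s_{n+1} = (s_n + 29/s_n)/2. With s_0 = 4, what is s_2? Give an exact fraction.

s_1 = (4 + 29/4)/2 = 45/8.
s_2 = (45/8 + 29/(45/8))/2 = 3881/720.

3881/720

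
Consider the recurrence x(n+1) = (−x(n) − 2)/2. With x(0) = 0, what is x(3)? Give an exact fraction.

x(1) = (−0 − 2)/2 = −1.
x(2) = (−(−1) − 2)/2 = −1/2.
x(3) = (−(−1/2) − 2)/2 = −3/4.

−3/4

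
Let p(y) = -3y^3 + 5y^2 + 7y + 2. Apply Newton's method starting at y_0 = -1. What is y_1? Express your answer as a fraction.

-3/4

p'(y) = -9y^2 + 10y + 7.
p(-1) = 3, p'(-1) = -12, so y_1 = (-1) - 3/(-12) = -3/4.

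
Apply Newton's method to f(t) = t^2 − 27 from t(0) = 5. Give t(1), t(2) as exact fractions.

t(1) = 26/5, t(2) = 1351/260

f'(t) = 2t.
f(5) = −2, f'(5) = 10, so t(1) = 5 − (−2)/10 = 26/5.
f(26/5) = 1/25, f'(26/5) = 52/5, so t(2) = (26/5) − (1/25)/(52/5) = 1351/260.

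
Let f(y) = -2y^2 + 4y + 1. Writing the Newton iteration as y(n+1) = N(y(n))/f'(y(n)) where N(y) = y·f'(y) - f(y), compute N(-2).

-9

f'(y) = -4y + 4.
N(y) = y·f'(y) - f(y) = y·(-4y + 4) - (-2y^2 + 4y + 1) = -2y^2 - 1.
N(-2) = -9.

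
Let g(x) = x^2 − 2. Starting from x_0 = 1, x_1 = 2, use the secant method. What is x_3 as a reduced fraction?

g(1) = −1, g(2) = 2. x_2 = 2 − 2·(2 − 1)/(2 − (−1)) = 4/3.
g(2) = 2, g(4/3) = −2/9. x_3 = (4/3) − (−2/9)·((4/3) − 2)/((−2/9) − 2) = 7/5.

7/5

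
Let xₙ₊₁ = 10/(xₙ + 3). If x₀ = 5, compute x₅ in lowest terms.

4430/2239

x₁ = 10/(5 + 3) = 5/4.
x₂ = 10/(5/4 + 3) = 40/17.
x₃ = 10/(40/17 + 3) = 170/91.
x₄ = 10/(170/91 + 3) = 910/443.
x₅ = 10/(910/443 + 3) = 4430/2239.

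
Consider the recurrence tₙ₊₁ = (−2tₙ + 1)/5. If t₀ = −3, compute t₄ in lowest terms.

39/625

t₁ = (−2·(−3) + 1)/5 = 7/5.
t₂ = (−2·(7/5) + 1)/5 = −9/25.
t₃ = (−2·(−9/25) + 1)/5 = 43/125.
t₄ = (−2·(43/125) + 1)/5 = 39/625.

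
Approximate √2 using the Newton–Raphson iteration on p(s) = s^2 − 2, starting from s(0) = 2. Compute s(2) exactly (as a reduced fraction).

17/12

p'(s) = 2s.
p(2) = 2, p'(2) = 4, so s(1) = 2 − 2/4 = 3/2.
p(3/2) = 1/4, p'(3/2) = 3, so s(2) = (3/2) − (1/4)/3 = 17/12.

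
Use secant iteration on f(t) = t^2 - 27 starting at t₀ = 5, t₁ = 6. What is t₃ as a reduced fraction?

213/41

f(5) = -2, f(6) = 9. t₂ = 6 - 9·(6 - 5)/(9 - (-2)) = 57/11.
f(6) = 9, f(57/11) = -18/121. t₃ = (57/11) - (-18/121)·((57/11) - 6)/((-18/121) - 9) = 213/41.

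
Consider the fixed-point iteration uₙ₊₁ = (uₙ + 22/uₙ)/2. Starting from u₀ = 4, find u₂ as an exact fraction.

713/152

u₁ = (4 + 22/4)/2 = 19/4.
u₂ = (19/4 + 22/(19/4))/2 = 713/152.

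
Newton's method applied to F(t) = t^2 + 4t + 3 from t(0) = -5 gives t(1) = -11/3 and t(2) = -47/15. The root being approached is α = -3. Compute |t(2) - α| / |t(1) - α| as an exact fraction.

t(1) - α = -11/3 - (-3) = -11/3 + 3 = -2/3, so |t(1) - α| = 2/3.
t(2) - α = -47/15 - (-3) = -47/15 + 3 = -2/15, so |t(2) - α| = 2/15.
Ratio = (2/15) / (2/3) = 1/5.

1/5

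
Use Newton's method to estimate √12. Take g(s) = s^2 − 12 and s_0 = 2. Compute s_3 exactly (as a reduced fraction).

97/28

g'(s) = 2s.
g(2) = −8, g'(2) = 4, so s_1 = 2 − (−8)/4 = 4.
g(4) = 4, g'(4) = 8, so s_2 = 4 − 4/8 = 7/2.
g(7/2) = 1/4, g'(7/2) = 7, so s_3 = (7/2) − (1/4)/7 = 97/28.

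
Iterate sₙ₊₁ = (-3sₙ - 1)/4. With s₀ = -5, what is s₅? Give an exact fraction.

s₁ = (-3·(-5) - 1)/4 = 7/2.
s₂ = (-3·(7/2) - 1)/4 = -23/8.
s₃ = (-3·(-23/8) - 1)/4 = 61/32.
s₄ = (-3·(61/32) - 1)/4 = -215/128.
s₅ = (-3·(-215/128) - 1)/4 = 517/512.

517/512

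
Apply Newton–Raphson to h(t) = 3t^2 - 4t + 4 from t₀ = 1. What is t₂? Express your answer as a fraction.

13/28

h'(t) = 6t - 4.
h(1) = 3, h'(1) = 2, so t₁ = 1 - 3/2 = -1/2.
h(-1/2) = 27/4, h'(-1/2) = -7, so t₂ = (-1/2) - (27/4)/(-7) = 13/28.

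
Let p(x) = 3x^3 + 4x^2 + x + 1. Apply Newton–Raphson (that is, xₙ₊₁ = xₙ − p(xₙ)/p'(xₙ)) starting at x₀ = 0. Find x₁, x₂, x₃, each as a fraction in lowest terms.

p'(x) = 9x^2 + 8x + 1.
p(0) = 1, p'(0) = 1, so x₁ = 0 − 1/1 = −1.
p(−1) = 1, p'(−1) = 2, so x₂ = (−1) − 1/2 = −3/2.
p(−3/2) = −13/8, p'(−3/2) = 37/4, so x₃ = (−3/2) − (−13/8)/(37/4) = −49/37.

x₁ = −1, x₂ = −3/2, x₃ = −49/37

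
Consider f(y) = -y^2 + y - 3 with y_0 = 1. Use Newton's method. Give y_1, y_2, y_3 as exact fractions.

y_1 = -2, y_2 = -1/5, y_3 = 74/35

f'(y) = -2y + 1.
f(1) = -3, f'(1) = -1, so y_1 = 1 - (-3)/(-1) = -2.
f(-2) = -9, f'(-2) = 5, so y_2 = (-2) - (-9)/5 = -1/5.
f(-1/5) = -81/25, f'(-1/5) = 7/5, so y_3 = (-1/5) - (-81/25)/(7/5) = 74/35.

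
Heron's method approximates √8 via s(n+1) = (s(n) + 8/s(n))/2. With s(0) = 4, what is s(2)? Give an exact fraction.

s(1) = (4 + 8/4)/2 = 3.
s(2) = (3 + 8/3)/2 = 17/6.

17/6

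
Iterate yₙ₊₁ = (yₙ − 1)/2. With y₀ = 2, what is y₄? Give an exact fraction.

y₁ = (2 − 1)/2 = 1/2.
y₂ = ((1/2) − 1)/2 = −1/4.
y₃ = ((−1/4) − 1)/2 = −5/8.
y₄ = ((−5/8) − 1)/2 = −13/16.

−13/16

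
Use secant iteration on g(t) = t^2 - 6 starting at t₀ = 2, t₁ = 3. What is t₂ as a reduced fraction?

12/5

g(2) = -2, g(3) = 3. t₂ = 3 - 3·(3 - 2)/(3 - (-2)) = 12/5.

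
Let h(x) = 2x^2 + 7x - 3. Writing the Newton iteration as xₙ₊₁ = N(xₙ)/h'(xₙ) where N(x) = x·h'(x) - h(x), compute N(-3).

21

h'(x) = 4x + 7.
N(x) = x·h'(x) - h(x) = x·(4x + 7) - (2x^2 + 7x - 3) = 2x^2 + 3.
N(-3) = 21.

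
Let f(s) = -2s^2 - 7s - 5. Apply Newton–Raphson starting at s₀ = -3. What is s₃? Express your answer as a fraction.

-54613/21845

f'(s) = -4s - 7.
f(-3) = -2, f'(-3) = 5, so s₁ = (-3) - (-2)/5 = -13/5.
f(-13/5) = -8/25, f'(-13/5) = 17/5, so s₂ = (-13/5) - (-8/25)/(17/5) = -213/85.
f(-213/85) = -128/7225, f'(-213/85) = 257/85, so s₃ = (-213/85) - (-128/7225)/(257/85) = -54613/21845.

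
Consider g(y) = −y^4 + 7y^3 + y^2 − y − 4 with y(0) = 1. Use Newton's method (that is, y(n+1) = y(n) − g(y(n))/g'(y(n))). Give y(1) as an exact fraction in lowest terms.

8/9

g'(y) = −4y^3 + 21y^2 + 2y − 1.
g(1) = 2, g'(1) = 18, so y(1) = 1 − 2/18 = 8/9.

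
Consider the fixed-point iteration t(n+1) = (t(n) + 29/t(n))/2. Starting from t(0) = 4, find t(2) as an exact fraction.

t(1) = (4 + 29/4)/2 = 45/8.
t(2) = (45/8 + 29/(45/8))/2 = 3881/720.

3881/720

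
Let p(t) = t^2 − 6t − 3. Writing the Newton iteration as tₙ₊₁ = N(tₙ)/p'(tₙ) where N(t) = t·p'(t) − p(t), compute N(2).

p'(t) = 2t − 6.
N(t) = t·p'(t) − p(t) = t·(2t − 6) − (t^2 − 6t − 3) = t^2 + 3.
N(2) = 7.

7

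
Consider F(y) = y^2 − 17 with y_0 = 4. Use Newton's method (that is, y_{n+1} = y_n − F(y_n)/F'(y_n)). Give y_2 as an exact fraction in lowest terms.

F'(y) = 2y.
F(4) = −1, F'(4) = 8, so y_1 = 4 − (−1)/8 = 33/8.
F(33/8) = 1/64, F'(33/8) = 33/4, so y_2 = (33/8) − (1/64)/(33/4) = 2177/528.

2177/528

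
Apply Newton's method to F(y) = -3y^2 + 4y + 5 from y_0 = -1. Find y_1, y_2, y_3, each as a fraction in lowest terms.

F'(y) = -6y + 4.
F(-1) = -2, F'(-1) = 10, so y_1 = (-1) - (-2)/10 = -4/5.
F(-4/5) = -3/25, F'(-4/5) = 44/5, so y_2 = (-4/5) - (-3/25)/(44/5) = -173/220.
F(-173/220) = -27/48400, F'(-173/220) = 959/110, so y_3 = (-173/220) - (-27/48400)/(959/110) = -331787/421960.

y_1 = -4/5, y_2 = -173/220, y_3 = -331787/421960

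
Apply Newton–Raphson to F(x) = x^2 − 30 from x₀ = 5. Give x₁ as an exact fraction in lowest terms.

11/2

F'(x) = 2x.
F(5) = −5, F'(5) = 10, so x₁ = 5 − (−5)/10 = 11/2.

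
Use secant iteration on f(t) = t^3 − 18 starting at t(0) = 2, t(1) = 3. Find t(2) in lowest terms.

f(2) = −10, f(3) = 9. t(2) = 3 − 9·(3 − 2)/(9 − (−10)) = 48/19.

48/19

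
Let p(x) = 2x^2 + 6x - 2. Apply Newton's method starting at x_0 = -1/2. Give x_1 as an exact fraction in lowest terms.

5/8

p'(x) = 4x + 6.
p(-1/2) = -9/2, p'(-1/2) = 4, so x_1 = (-1/2) - (-9/2)/4 = 5/8.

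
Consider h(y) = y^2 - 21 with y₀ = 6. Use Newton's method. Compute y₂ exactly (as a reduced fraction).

h'(y) = 2y.
h(6) = 15, h'(6) = 12, so y₁ = 6 - 15/12 = 19/4.
h(19/4) = 25/16, h'(19/4) = 19/2, so y₂ = (19/4) - (25/16)/(19/2) = 697/152.

697/152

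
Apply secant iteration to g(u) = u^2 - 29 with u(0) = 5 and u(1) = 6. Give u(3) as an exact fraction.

g(5) = -4, g(6) = 7. u(2) = 6 - 7·(6 - 5)/(7 - (-4)) = 59/11.
g(6) = 7, g(59/11) = -28/121. u(3) = (59/11) - (-28/121)·((59/11) - 6)/((-28/121) - 7) = 673/125.

673/125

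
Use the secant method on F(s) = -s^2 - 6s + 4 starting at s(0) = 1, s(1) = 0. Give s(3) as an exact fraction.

F(1) = -3, F(0) = 4. s(2) = 0 - 4·(0 - 1)/(4 - (-3)) = 4/7.
F(0) = 4, F(4/7) = 12/49. s(3) = (4/7) - (12/49)·((4/7) - 0)/((12/49) - 4) = 14/23.

14/23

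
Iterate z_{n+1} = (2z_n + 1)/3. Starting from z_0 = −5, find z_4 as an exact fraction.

−5/27

z_1 = (2·(−5) + 1)/3 = −3.
z_2 = (2·(−3) + 1)/3 = −5/3.
z_3 = (2·(−5/3) + 1)/3 = −7/9.
z_4 = (2·(−7/9) + 1)/3 = −5/27.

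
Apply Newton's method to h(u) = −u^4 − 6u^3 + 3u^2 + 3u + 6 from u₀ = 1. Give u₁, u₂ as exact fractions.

h'(u) = −4u^3 − 18u^2 + 6u + 3.
h(1) = 5, h'(1) = −13, so u₁ = 1 − 5/(−13) = 18/13.
h(18/13) = −105600/28561, h'(18/13) = −74301/2197, so u₂ = (18/13) − (−105600/28561)/(−74301/2197) = 410606/321971.

u₁ = 18/13, u₂ = 410606/321971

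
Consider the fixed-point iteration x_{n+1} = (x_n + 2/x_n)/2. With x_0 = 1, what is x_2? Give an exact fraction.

x_1 = (1 + 2/1)/2 = 3/2.
x_2 = (3/2 + 2/(3/2))/2 = 17/12.

17/12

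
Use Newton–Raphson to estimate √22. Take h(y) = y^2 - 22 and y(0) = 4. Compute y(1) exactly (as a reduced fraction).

h'(y) = 2y.
h(4) = -6, h'(4) = 8, so y(1) = 4 - (-6)/8 = 19/4.

19/4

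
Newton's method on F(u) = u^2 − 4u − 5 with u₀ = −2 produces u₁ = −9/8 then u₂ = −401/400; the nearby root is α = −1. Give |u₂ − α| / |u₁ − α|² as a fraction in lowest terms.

u₁ − α = −9/8 − (−1) = −9/8 + 1 = −1/8, so |u₁ − α| = 1/8.
u₂ − α = −401/400 − (−1) = −401/400 + 1 = −1/400, so |u₂ − α| = 1/400.
|u₁ − α|² = 1/64.
Ratio = (1/400) / (1/64) = 4/25.

4/25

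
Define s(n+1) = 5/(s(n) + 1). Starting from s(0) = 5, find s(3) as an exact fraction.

55/41

s(1) = 5/(5 + 1) = 5/6.
s(2) = 5/(5/6 + 1) = 30/11.
s(3) = 5/(30/11 + 1) = 55/41.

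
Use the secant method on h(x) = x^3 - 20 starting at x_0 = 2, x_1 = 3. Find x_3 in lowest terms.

23270/8599

h(2) = -12, h(3) = 7. x_2 = 3 - 7·(3 - 2)/(7 - (-12)) = 50/19.
h(3) = 7, h(50/19) = -12180/6859. x_3 = (50/19) - (-12180/6859)·((50/19) - 3)/((-12180/6859) - 7) = 23270/8599.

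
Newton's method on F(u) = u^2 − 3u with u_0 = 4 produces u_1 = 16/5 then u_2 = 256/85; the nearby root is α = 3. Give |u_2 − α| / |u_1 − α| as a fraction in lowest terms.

u_1 − α = 16/5 − 3 = 1/5, so |u_1 − α| = 1/5.
u_2 − α = 256/85 − 3 = 1/85, so |u_2 − α| = 1/85.
Ratio = (1/85) / (1/5) = 1/17.

1/17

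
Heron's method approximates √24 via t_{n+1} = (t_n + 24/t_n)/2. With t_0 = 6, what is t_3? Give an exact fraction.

t_1 = (6 + 24/6)/2 = 5.
t_2 = (5 + 24/5)/2 = 49/10.
t_3 = (49/10 + 24/(49/10))/2 = 4801/980.

4801/980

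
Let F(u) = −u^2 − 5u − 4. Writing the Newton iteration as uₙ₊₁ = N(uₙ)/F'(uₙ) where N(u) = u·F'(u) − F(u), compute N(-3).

−5

F'(u) = −2u − 5.
N(u) = u·F'(u) − F(u) = u·(−2u − 5) − (−u^2 − 5u − 4) = −u^2 + 4.
N(-3) = −5.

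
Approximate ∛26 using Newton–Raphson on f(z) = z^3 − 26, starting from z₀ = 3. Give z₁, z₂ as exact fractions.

z₁ = 80/27, z₂ = 767879/259200

f'(z) = 3z^2.
f(3) = 1, f'(3) = 27, so z₁ = 3 − 1/27 = 80/27.
f(80/27) = 242/19683, f'(80/27) = 6400/243, so z₂ = (80/27) − (242/19683)/(6400/243) = 767879/259200.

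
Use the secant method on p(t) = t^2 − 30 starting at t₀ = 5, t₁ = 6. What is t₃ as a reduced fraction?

p(5) = −5, p(6) = 6. t₂ = 6 − 6·(6 − 5)/(6 − (−5)) = 60/11.
p(6) = 6, p(60/11) = −30/121. t₃ = (60/11) − (−30/121)·((60/11) − 6)/((−30/121) − 6) = 115/21.

115/21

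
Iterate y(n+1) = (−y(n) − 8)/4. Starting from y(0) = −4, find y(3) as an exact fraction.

y(1) = (−(−4) − 8)/4 = −1.
y(2) = (−(−1) − 8)/4 = −7/4.
y(3) = (−(−7/4) − 8)/4 = −25/16.

−25/16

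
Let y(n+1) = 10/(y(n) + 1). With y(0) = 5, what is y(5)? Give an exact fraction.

y(1) = 10/(5 + 1) = 5/3.
y(2) = 10/(5/3 + 1) = 15/4.
y(3) = 10/(15/4 + 1) = 40/19.
y(4) = 10/(40/19 + 1) = 190/59.
y(5) = 10/(190/59 + 1) = 590/249.

590/249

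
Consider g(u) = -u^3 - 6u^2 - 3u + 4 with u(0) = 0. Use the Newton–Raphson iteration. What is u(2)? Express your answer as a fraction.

g'(u) = -3u^2 - 12u - 3.
g(0) = 4, g'(0) = -3, so u(1) = 0 - 4/(-3) = 4/3.
g(4/3) = -352/27, g'(4/3) = -73/3, so u(2) = (4/3) - (-352/27)/(-73/3) = 524/657.

524/657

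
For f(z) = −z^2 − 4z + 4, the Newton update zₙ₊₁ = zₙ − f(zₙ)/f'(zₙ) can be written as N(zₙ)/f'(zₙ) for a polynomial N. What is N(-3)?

−13

f'(z) = −2z − 4.
N(z) = z·f'(z) − f(z) = z·(−2z − 4) − (−z^2 − 4z + 4) = −z^2 − 4.
N(-3) = −13.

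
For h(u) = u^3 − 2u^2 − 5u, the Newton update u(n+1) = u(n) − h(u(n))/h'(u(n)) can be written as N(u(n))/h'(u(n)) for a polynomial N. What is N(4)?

h'(u) = 3u^2 − 4u − 5.
N(u) = u·h'(u) − h(u) = u·(3u^2 − 4u − 5) − (u^3 − 2u^2 − 5u) = 2u^3 − 2u^2.
N(4) = 96.

96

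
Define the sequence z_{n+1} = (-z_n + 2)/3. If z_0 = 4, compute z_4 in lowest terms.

44/81

z_1 = (-4 + 2)/3 = -2/3.
z_2 = (-(-2/3) + 2)/3 = 8/9.
z_3 = (-(8/9) + 2)/3 = 10/27.
z_4 = (-(10/27) + 2)/3 = 44/81.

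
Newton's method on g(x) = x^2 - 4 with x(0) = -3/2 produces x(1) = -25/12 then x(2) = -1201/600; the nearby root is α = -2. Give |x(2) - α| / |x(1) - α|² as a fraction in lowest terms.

6/25

x(1) - α = -25/12 - (-2) = -25/12 + 2 = -1/12, so |x(1) - α| = 1/12.
x(2) - α = -1201/600 - (-2) = -1201/600 + 2 = -1/600, so |x(2) - α| = 1/600.
|x(1) - α|² = 1/144.
Ratio = (1/600) / (1/144) = 6/25.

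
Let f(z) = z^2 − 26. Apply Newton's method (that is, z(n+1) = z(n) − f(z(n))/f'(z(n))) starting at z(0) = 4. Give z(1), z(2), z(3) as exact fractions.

z(1) = 21/4, z(2) = 857/168, z(3) = 1468273/287952

f'(z) = 2z.
f(4) = −10, f'(4) = 8, so z(1) = 4 − (−10)/8 = 21/4.
f(21/4) = 25/16, f'(21/4) = 21/2, so z(2) = (21/4) − (25/16)/(21/2) = 857/168.
f(857/168) = 625/28224, f'(857/168) = 857/84, so z(3) = (857/168) − (625/28224)/(857/84) = 1468273/287952.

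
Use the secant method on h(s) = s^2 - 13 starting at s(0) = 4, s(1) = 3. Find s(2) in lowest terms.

h(4) = 3, h(3) = -4. s(2) = 3 - (-4)·(3 - 4)/((-4) - 3) = 25/7.

25/7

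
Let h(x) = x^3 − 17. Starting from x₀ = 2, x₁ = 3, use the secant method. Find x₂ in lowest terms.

h(2) = −9, h(3) = 10. x₂ = 3 − 10·(3 − 2)/(10 − (−9)) = 47/19.

47/19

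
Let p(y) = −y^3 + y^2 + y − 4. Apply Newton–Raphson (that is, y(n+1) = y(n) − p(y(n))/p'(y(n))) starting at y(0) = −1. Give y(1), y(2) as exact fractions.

y(1) = −7/4, y(2) = −569/374

p'(y) = −3y^2 + 2y + 1.
p(−1) = −3, p'(−1) = −4, so y(1) = (−1) − (−3)/(−4) = −7/4.
p(−7/4) = 171/64, p'(−7/4) = −187/16, so y(2) = (−7/4) − (171/64)/(−187/16) = −569/374.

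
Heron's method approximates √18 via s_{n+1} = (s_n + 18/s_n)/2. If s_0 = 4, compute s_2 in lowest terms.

s_1 = (4 + 18/4)/2 = 17/4.
s_2 = (17/4 + 18/(17/4))/2 = 577/136.

577/136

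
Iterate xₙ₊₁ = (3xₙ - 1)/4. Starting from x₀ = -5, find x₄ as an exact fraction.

x₁ = (3·(-5) - 1)/4 = -4.
x₂ = (3·(-4) - 1)/4 = -13/4.
x₃ = (3·(-13/4) - 1)/4 = -43/16.
x₄ = (3·(-43/16) - 1)/4 = -145/64.

-145/64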